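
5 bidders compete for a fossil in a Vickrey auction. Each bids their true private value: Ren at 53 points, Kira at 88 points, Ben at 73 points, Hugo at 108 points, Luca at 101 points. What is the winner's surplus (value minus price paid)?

Bids in descending order: Hugo 108 points > Luca 101 points > Kira 88 points > Ben 73 points > Ren 53 points.
Hugo wins with the top bid and pays the second-highest, 101 points.
Surplus = 108 points − 101 points = 7 points.

7 points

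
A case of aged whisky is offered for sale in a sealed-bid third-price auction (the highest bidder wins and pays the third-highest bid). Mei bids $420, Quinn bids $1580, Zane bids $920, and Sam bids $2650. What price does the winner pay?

Ordered from highest: Sam $2650; Quinn $1580; Zane $920; Mei $420.
Sam is the highest bidder, so Sam wins.
Under the third-price rule, the price is the third-highest bid: $920.

Price paid: $920.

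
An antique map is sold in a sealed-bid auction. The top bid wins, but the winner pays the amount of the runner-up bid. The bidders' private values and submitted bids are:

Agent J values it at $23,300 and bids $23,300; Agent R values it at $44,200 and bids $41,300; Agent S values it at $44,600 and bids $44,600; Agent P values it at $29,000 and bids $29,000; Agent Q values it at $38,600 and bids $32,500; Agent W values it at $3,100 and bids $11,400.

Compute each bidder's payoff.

Bids in descending order: Agent S $44,600 > Agent R $41,300 > Agent Q $32,500 > Agent P $29,000 > Agent J $23,300 > Agent W $11,400.
Agent S has the top bid and wins; the price is the second-highest bid, $41,300.
Agent S's payoff = $44,600 − $41,300 = $3,300. All other bidders lose, so their payoff is 0.

Agent J $0, Agent R $0, Agent S $3,300, Agent P $0, Agent Q $0, Agent W $0.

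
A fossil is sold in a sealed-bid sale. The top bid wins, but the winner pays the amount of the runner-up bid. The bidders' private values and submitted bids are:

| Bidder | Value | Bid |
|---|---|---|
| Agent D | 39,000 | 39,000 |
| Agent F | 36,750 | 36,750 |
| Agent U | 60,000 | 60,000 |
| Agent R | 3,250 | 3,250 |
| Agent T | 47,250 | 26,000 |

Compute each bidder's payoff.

Sorted high to low: Agent U 60,000; Agent D 39,000; Agent F 36,750; Agent T 26,000; Agent R 3,250.
Agent U has the top bid and wins; the price is the second-highest bid, 39,000.
Agent U's payoff = 60,000 − 39,000 = 21,000. All other bidders lose, so their payoff is 0.

Agent D 0, Agent F 0, Agent U 21,000, Agent R 0, Agent T 0.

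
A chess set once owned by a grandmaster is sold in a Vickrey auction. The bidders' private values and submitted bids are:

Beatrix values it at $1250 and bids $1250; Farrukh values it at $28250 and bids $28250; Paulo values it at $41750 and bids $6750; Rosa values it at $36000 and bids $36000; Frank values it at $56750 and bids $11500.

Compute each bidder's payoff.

Sorted high to low: Rosa $36000, then Farrukh $28250, then Frank $11500, then Paulo $6750, then Beatrix $1250.
Rosa has the top bid and wins; the price is the second-highest bid, $28250.
Rosa's payoff = $36000 − $28250 = $7750. All other bidders lose, so their payoff is 0.

Payoffs: Beatrix $0, Farrukh $0, Paulo $0, Rosa $7750, Frank $0.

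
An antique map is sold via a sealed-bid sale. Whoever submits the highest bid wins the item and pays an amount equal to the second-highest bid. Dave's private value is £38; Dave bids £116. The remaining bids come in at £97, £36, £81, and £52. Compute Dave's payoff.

Highest competing bid: £97.
Dave's bid £116 is the highest overall, so Dave wins and pays the second-highest bid, £97.
Payoff = value − price = £38 − £97 = -£59.
Overbidding won the item at a price above value — truthful bidding would have avoided this loss.

Dave's payoff: -£59.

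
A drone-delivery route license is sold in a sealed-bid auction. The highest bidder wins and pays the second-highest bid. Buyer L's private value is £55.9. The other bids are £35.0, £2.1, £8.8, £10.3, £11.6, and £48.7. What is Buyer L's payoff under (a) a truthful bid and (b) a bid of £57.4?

(a) £7.2  (b) £7.2

The highest competing bid is £48.7.
Bidding truthfully at £55.9: Buyer L has the top bid, wins, and pays the second-highest bid £48.7. Payoff = £55.9 − £48.7 = £7.2.
Bidding £57.4: Buyer L has the top bid, wins, and pays the second-highest bid £48.7. Payoff = £55.9 − £48.7 = £7.2.
The bid only affects whether you win, not the price — here both bids land on the same side of the top rival bid, so the deviation is payoff-neutral.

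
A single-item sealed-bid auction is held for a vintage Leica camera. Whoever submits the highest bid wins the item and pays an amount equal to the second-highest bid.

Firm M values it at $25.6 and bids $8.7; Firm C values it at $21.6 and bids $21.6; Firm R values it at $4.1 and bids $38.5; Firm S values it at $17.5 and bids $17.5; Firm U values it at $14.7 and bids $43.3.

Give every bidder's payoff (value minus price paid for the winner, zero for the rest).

Payoffs: Firm M $0.0, Firm C $0.0, Firm R $0.0, Firm S $0.0, Firm U -$23.8.

Ranking the bids: Firm U $43.3 > Firm R $38.5 > Firm C $21.6 > Firm S $17.5 > Firm M $8.7.
Firm U has the top bid and wins; the price is the second-highest bid, $38.5.
Firm U's payoff = $14.7 − $38.5 = -$23.8. All other bidders lose, so their payoff is 0.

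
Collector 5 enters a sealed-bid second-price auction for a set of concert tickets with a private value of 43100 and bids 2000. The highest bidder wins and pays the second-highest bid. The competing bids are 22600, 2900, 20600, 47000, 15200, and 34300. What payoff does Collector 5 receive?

Payoff = 0.

Highest competing bid: 47000.
Collector 5's bid 2000 is not the highest, so Collector 5 loses, pays nothing, and earns zero payoff.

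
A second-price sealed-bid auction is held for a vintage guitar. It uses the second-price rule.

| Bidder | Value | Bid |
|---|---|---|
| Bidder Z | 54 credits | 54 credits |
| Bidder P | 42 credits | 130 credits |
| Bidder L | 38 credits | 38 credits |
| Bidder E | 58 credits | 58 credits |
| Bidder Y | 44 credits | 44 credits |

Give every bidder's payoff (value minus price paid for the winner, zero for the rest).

Payoffs: Bidder Z 0 credits, Bidder P -16 credits, Bidder L 0 credits, Bidder E 0 credits, Bidder Y 0 credits.

Sorted high to low: Bidder P 130 credits > Bidder E 58 credits > Bidder Z 54 credits > Bidder Y 44 credits > Bidder L 38 credits.
Bidder P has the top bid and wins; the price is the second-highest bid, 58 credits.
Bidder P's payoff = 42 credits − 58 credits = -16 credits. All other bidders lose, so their payoff is 0.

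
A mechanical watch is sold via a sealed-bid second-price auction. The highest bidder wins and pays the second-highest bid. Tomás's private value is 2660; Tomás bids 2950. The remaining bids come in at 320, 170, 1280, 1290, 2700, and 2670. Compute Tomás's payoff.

Highest competing bid: 2700.
Tomás's bid 2950 is the highest overall, so Tomás wins and pays the second-highest bid, 2700.
Payoff = value − price = 2660 − 2700 = -40.

-40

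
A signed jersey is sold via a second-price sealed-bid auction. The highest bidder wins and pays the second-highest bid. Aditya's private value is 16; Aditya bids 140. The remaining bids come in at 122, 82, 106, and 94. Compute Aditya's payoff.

Highest competing bid: 122.
Aditya's bid 140 is the highest overall, so Aditya wins and pays the second-highest bid, 122.
Payoff = value − price = 16 − 122 = -106.
Overbidding won the item at a price above value — truthful bidding would have avoided this loss.

Payoff = -106.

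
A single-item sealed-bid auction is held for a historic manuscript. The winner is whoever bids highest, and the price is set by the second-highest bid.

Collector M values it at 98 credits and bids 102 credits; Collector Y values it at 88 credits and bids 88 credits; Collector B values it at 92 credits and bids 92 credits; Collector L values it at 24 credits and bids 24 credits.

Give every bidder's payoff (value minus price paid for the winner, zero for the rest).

Bids in descending order: Collector M 102 credits; Collector B 92 credits; Collector Y 88 credits; Collector L 24 credits.
Collector M has the top bid and wins; the price is the second-highest bid, 92 credits.
Collector M's payoff = 98 credits − 92 credits = 6 credits. All other bidders lose, so their payoff is 0.

Payoffs: Collector M 6 credits, Collector Y 0 credits, Collector B 0 credits, Collector L 0 credits.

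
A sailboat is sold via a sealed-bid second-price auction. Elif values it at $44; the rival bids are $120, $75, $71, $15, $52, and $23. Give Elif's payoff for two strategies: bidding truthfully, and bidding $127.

The highest competing bid is $120.
Bidding truthfully at $44: the top bid is $120 (a rival), so Elif loses. Payoff = $0.
Bidding $127: Elif has the top bid, wins, and pays the second-highest bid $120. Payoff = $44 − $120 = -$76.
This is the dominant-strategy logic: truthful bidding weakly beats any alternative.

(a) $0  (b) -$76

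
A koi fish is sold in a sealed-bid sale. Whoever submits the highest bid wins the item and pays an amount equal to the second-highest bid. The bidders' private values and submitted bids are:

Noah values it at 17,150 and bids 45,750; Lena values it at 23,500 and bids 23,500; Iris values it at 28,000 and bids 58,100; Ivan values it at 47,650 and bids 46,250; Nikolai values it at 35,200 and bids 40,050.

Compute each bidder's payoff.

Ranking the bids: Iris 58,100, then Ivan 46,250, then Noah 45,750, then Nikolai 40,050, then Lena 23,500.
Iris has the top bid and wins; the price is the second-highest bid, 46,250.
Iris's payoff = 28,000 − 46,250 = -18,250. All other bidders lose, so their payoff is 0.

Payoffs: Noah 0, Lena 0, Iris -18,250, Ivan 0, Nikolai 0.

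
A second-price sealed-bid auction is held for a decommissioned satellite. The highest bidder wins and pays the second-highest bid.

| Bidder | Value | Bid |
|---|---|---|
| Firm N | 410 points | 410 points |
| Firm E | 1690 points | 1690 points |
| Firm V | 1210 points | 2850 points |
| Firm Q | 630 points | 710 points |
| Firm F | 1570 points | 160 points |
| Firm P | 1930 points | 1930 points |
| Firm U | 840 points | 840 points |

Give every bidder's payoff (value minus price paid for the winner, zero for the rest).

Sorted high to low: Firm V 2850 points > Firm P 1930 points > Firm E 1690 points > Firm U 840 points > Firm Q 710 points > Firm N 410 points > Firm F 160 points.
Firm V has the top bid and wins; the price is the second-highest bid, 1930 points.
Firm V's payoff = 1210 points − 1930 points = -720 points. All other bidders lose, so their payoff is 0.

Payoffs: Firm N 0 points, Firm E 0 points, Firm V -720 points, Firm Q 0 points, Firm F 0 points, Firm P 0 points, Firm U 0 points.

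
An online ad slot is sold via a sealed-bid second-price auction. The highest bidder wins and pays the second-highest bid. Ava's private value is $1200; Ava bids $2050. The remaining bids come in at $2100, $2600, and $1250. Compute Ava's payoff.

Payoff = $0.

Highest competing bid: $2600.
Ava's bid $2050 is not the highest, so Ava loses, pays nothing, and earns zero payoff.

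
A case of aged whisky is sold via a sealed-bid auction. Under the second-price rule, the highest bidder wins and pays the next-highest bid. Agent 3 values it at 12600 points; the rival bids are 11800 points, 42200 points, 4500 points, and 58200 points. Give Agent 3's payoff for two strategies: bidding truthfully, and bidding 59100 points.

(a) 0 points  (b) -45600 points

The highest competing bid is 58200 points.
Bidding truthfully at 12600 points: the top bid is 58200 points (a rival), so Agent 3 loses. Payoff = 0 points.
Bidding 59100 points: Agent 3 has the top bid, wins, and pays the second-highest bid 58200 points. Payoff = 12600 points − 58200 points = -45600 points.
Deviating from a truthful bid can only lose payoff in a second-price auction — never gain.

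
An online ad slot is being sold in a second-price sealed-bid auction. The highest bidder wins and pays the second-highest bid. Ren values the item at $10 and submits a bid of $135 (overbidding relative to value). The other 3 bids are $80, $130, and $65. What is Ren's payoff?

Highest competing bid: $130.
Ren's bid $135 is the highest overall, so Ren wins and pays the second-highest bid, $130.
Payoff = value − price = $10 − $130 = -$120.
Overbidding won the item at a price above value — truthful bidding would have avoided this loss.

-$120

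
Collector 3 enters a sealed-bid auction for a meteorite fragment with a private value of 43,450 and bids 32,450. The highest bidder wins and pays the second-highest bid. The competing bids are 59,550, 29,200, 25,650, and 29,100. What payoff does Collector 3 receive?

Highest competing bid: 59,550.
Collector 3's bid 32,450 is not the highest, so Collector 3 loses, pays nothing, and earns zero payoff.

The bidder's payoff: 0.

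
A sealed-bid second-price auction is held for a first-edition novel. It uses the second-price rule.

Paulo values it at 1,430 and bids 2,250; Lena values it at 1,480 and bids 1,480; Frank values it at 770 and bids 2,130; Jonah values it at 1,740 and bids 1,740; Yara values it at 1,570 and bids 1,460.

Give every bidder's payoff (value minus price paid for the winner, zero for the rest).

Payoffs: Paulo -700, Lena 0, Frank 0, Jonah 0, Yara 0.

Bids in descending order: Paulo 2,250, then Frank 2,130, then Jonah 1,740, then Lena 1,480, then Yara 1,460.
Paulo has the top bid and wins; the price is the second-highest bid, 2,130.
Paulo's payoff = 1,430 − 2,130 = -700. All other bidders lose, so their payoff is 0.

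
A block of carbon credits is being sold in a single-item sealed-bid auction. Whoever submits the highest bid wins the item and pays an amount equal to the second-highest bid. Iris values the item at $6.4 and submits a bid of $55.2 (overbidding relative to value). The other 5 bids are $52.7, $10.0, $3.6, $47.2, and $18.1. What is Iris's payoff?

-$46.3

Highest competing bid: $52.7.
Iris's bid $55.2 is the highest overall, so Iris wins and pays the second-highest bid, $52.7.
Payoff = value − price = $6.4 − $52.7 = -$46.3.
Overbidding won the item at a price above value — truthful bidding would have avoided this loss.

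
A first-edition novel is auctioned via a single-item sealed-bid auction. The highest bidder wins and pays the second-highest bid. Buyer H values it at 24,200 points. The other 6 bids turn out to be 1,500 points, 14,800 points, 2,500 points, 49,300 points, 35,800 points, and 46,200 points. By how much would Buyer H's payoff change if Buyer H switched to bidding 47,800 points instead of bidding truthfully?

The highest competing bid is 49,300 points.
Bidding truthfully at 24,200 points: the top bid is 49,300 points (a rival), so Buyer H loses. Payoff = 0 points.
Bidding 47,800 points: the top bid is 49,300 points (a rival), so Buyer H loses. Payoff = 0 points.
Change = 0 points − 0 points = 0 points.
The bid only affects whether you win, not the price — here both bids land on the same side of the top rival bid, so the deviation is payoff-neutral.

0 points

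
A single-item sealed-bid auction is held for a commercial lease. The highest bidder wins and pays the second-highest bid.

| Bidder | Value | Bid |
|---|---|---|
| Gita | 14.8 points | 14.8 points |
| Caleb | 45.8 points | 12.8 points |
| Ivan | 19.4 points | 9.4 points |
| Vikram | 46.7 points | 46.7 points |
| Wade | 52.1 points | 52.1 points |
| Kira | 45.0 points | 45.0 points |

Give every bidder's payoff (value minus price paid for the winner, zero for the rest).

Gita 0.0 points, Caleb 0.0 points, Ivan 0.0 points, Vikram 0.0 points, Wade 5.4 points, Kira 0.0 points.

Ranking the bids: Wade 52.1 points > Vikram 46.7 points > Kira 45.0 points > Gita 14.8 points > Caleb 12.8 points > Ivan 9.4 points.
Wade has the top bid and wins; the price is the second-highest bid, 46.7 points.
Wade's payoff = 52.1 points − 46.7 points = 5.4 points. All other bidders lose, so their payoff is 0.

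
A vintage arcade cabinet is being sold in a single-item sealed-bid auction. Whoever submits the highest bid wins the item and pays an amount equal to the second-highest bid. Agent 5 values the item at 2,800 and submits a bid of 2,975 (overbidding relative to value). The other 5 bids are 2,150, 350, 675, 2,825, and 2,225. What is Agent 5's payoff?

The bidder's payoff: -25.

Highest competing bid: 2,825.
Agent 5's bid 2,975 is the highest overall, so Agent 5 wins and pays the second-highest bid, 2,825.
Payoff = value − price = 2,800 − 2,825 = -25.
Overbidding won the item at a price above value — truthful bidding would have avoided this loss.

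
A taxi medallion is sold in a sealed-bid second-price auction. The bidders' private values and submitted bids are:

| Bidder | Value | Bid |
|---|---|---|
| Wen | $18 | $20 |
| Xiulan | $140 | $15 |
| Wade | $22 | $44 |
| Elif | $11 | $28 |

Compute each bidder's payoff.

Sorted high to low: Wade $44 > Elif $28 > Wen $20 > Xiulan $15.
Wade has the top bid and wins; the price is the second-highest bid, $28.
Wade's payoff = $22 − $28 = -$6. All other bidders lose, so their payoff is 0.

Wen $0, Xiulan $0, Wade -$6, Elif $0.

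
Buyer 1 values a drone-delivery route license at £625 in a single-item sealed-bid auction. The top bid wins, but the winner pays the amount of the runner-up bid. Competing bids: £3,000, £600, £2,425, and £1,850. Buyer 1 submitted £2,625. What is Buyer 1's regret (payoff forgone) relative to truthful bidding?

Regret: £0.

The highest competing bid is £3,000.
Bidding truthfully at £625: the top bid is £3,000 (a rival), so Buyer 1 loses. Payoff = £0.
Bidding £2,625: the top bid is £3,000 (a rival), so Buyer 1 loses. Payoff = £0.
Regret = truthful payoff − actual payoff = £0 − £0 = £0.
The bid only affects whether you win, not the price — here both bids land on the same side of the top rival bid, so the deviation is payoff-neutral.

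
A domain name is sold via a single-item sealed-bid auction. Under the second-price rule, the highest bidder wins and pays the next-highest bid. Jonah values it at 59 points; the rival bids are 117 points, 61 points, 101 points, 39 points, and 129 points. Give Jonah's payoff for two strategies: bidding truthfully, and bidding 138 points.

Truthful: 0 points; alternative: -70 points.

The highest competing bid is 129 points.
Bidding truthfully at 59 points: the top bid is 129 points (a rival), so Jonah loses. Payoff = 0 points.
Bidding 138 points: Jonah has the top bid, wins, and pays the second-highest bid 129 points. Payoff = 59 points − 129 points = -70 points.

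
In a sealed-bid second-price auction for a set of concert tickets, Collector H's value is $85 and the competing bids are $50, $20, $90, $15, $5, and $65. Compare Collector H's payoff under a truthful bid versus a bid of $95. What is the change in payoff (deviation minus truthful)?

Change in payoff: -$5.

The highest competing bid is $90.
Bidding truthfully at $85: the top bid is $90 (a rival), so Collector H loses. Payoff = $0.
Bidding $95: Collector H has the top bid, wins, and pays the second-highest bid $90. Payoff = $85 − $90 = -$5.
Change = -$5 − $0 = -$5.
This is the dominant-strategy logic: truthful bidding weakly beats any alternative.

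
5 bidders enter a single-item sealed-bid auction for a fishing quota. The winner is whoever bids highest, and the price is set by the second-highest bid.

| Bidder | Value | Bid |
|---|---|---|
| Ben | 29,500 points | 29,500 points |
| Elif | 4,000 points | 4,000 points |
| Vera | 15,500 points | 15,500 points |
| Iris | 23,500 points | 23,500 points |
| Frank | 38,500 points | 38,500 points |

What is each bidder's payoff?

Payoffs: Ben 0 points, Elif 0 points, Vera 0 points, Iris 0 points, Frank 9,000 points.

Ranking the bids: Frank 38,500 points > Ben 29,500 points > Iris 23,500 points > Vera 15,500 points > Elif 4,000 points.
Frank has the top bid and wins; the price is the second-highest bid, 29,500 points.
Frank's payoff = 38,500 points − 29,500 points = 9,000 points. All other bidders lose, so their payoff is 0.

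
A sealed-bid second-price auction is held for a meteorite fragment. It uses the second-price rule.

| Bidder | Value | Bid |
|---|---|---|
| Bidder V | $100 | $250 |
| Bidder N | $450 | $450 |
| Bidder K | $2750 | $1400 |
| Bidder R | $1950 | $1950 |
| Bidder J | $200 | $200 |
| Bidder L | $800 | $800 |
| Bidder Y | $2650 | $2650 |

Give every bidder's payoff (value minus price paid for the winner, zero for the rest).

Bids in descending order: Bidder Y $2650 > Bidder R $1950 > Bidder K $1400 > Bidder L $800 > Bidder N $450 > Bidder V $250 > Bidder J $200.
Bidder Y has the top bid and wins; the price is the second-highest bid, $1950.
Bidder Y's payoff = $2650 − $1950 = $700. All other bidders lose, so their payoff is 0.

Bidder V $0, Bidder N $0, Bidder K $0, Bidder R $0, Bidder J $0, Bidder L $0, Bidder Y $700.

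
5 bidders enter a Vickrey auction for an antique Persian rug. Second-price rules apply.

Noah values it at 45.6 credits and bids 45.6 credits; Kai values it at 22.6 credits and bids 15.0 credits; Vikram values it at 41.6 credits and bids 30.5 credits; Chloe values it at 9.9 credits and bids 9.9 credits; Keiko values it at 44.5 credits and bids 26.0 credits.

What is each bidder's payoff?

Payoffs: Noah 15.1 credits, Kai 0.0 credits, Vikram 0.0 credits, Chloe 0.0 credits, Keiko 0.0 credits.

Ranking the bids: Noah 45.6 credits > Vikram 30.5 credits > Keiko 26.0 credits > Kai 15.0 credits > Chloe 9.9 credits.
Noah has the top bid and wins; the price is the second-highest bid, 30.5 credits.
Noah's payoff = 45.6 credits − 30.5 credits = 15.1 credits. All other bidders lose, so their payoff is 0.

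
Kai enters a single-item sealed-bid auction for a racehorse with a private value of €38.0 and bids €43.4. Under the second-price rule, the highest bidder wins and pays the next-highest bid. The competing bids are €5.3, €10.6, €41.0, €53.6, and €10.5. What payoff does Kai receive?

Kai's payoff: €0.0.

Highest competing bid: €53.6.
Kai's bid €43.4 is not the highest, so Kai loses, pays nothing, and earns zero payoff.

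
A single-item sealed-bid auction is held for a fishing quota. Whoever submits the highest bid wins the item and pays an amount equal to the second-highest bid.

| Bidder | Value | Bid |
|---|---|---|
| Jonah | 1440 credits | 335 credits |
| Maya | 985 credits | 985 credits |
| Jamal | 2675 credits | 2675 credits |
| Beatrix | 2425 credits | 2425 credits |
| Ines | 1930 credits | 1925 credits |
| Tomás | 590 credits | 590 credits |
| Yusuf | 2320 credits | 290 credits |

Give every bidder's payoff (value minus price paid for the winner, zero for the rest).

Payoffs: Jonah 0 credits, Maya 0 credits, Jamal 250 credits, Beatrix 0 credits, Ines 0 credits, Tomás 0 credits, Yusuf 0 credits.

Ordered from highest: Jamal 2675 credits, then Beatrix 2425 credits, then Ines 1925 credits, then Maya 985 credits, then Tomás 590 credits, then Jonah 335 credits, then Yusuf 290 credits.
Jamal has the top bid and wins; the price is the second-highest bid, 2425 credits.
Jamal's payoff = 2675 credits − 2425 credits = 250 credits. All other bidders lose, so their payoff is 0.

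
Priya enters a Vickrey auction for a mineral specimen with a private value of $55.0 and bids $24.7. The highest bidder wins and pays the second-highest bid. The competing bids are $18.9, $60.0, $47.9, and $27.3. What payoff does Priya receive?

Highest competing bid: $60.0.
Priya's bid $24.7 is not the highest, so Priya loses, pays nothing, and earns zero payoff.

$0.0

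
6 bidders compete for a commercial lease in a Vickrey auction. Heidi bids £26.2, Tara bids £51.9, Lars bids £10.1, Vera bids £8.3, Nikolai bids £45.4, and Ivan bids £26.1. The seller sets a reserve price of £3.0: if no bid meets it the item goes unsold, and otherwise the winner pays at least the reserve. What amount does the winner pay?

Ordered from highest: Tara £51.9 > Nikolai £45.4 > Heidi £26.2 > Ivan £26.1 > Lars £10.1 > Vera £8.3.
Tara has the highest bid, so Tara wins.
The second-highest bid is £45.4, which exceeds the reserve, so that sets the price.

£45.4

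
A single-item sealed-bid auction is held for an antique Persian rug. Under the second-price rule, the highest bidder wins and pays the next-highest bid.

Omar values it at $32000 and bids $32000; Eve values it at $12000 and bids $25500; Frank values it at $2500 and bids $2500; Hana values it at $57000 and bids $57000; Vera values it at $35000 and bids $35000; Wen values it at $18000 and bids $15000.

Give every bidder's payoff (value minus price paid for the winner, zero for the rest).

Omar $0, Eve $0, Frank $0, Hana $22000, Vera $0, Wen $0.

Ordered from highest: Hana $57000; Vera $35000; Omar $32000; Eve $25500; Wen $15000; Frank $2500.
Hana has the top bid and wins; the price is the second-highest bid, $35000.
Hana's payoff = $57000 − $35000 = $22000. All other bidders lose, so their payoff is 0.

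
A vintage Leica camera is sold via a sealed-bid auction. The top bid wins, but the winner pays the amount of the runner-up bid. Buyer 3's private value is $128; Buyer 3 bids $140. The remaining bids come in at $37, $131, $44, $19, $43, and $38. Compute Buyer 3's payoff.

Highest competing bid: $131.
Buyer 3's bid $140 is the highest overall, so Buyer 3 wins and pays the second-highest bid, $131.
Payoff = value − price = $128 − $131 = -$3.

The bidder's payoff: -$3.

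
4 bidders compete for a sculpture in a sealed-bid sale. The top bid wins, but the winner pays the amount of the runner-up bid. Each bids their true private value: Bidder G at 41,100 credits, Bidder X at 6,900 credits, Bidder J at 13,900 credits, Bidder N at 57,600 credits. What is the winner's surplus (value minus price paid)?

16,500 credits

Ordered from highest: Bidder N 57,600 credits > Bidder G 41,100 credits > Bidder J 13,900 credits > Bidder X 6,900 credits.
Bidder N wins with the top bid and pays the second-highest, 41,100 credits.
Surplus = 57,600 credits − 41,100 credits = 16,500 credits.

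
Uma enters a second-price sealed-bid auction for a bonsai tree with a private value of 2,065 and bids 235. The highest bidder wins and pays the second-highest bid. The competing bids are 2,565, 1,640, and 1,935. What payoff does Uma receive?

Uma's payoff: 0.

Highest competing bid: 2,565.
Uma's bid 235 is not the highest, so Uma loses, pays nothing, and earns zero payoff.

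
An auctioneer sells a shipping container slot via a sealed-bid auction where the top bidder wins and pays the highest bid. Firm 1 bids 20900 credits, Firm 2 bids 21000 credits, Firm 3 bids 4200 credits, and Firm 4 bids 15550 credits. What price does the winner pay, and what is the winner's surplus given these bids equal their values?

Sorted high to low: Firm 2 21000 credits; Firm 1 20900 credits; Firm 4 15550 credits; Firm 3 4200 credits.
Firm 2 is the highest bidder, so Firm 2 wins.
Under the first-price rule, the price is the highest bid: 21000 credits.
Surplus = 21000 credits − 21000 credits = 0 credits.

Price 21000 credits; surplus 0 credits.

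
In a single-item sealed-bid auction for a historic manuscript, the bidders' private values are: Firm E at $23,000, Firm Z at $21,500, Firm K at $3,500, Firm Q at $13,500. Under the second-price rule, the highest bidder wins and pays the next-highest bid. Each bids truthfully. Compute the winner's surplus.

Sorted high to low: Firm E $23,000; Firm Z $21,500; Firm Q $13,500; Firm K $3,500.
Firm E wins with the top bid and pays the second-highest, $21,500.
Surplus = $23,000 − $21,500 = $1,500.

Surplus = $1,500.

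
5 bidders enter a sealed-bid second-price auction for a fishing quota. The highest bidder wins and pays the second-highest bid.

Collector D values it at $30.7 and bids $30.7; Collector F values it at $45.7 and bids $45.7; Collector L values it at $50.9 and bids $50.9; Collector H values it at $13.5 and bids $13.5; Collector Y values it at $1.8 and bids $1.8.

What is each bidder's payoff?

Collector D $0.0, Collector F $0.0, Collector L $5.2, Collector H $0.0, Collector Y $0.0.

Sorted high to low: Collector L $50.9; Collector F $45.7; Collector D $30.7; Collector H $13.5; Collector Y $1.8.
Collector L has the top bid and wins; the price is the second-highest bid, $45.7.
Collector L's payoff = $50.9 − $45.7 = $5.2. All other bidders lose, so their payoff is 0.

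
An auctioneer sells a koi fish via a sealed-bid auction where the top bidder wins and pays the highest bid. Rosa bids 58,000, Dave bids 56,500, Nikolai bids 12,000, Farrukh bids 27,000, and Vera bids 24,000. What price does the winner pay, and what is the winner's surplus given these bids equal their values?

Price 58,000; surplus 0.

Sorted high to low: Rosa 58,000 > Dave 56,500 > Farrukh 27,000 > Vera 24,000 > Nikolai 12,000.
Rosa is the highest bidder, so Rosa wins.
Under the first-price rule, the price is the highest bid: 58,000.
Surplus = 58,000 − 58,000 = 0.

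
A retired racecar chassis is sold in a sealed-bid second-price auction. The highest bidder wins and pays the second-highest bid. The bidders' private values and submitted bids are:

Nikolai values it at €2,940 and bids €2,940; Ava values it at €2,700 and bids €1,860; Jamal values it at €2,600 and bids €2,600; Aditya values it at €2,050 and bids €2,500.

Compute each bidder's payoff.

Payoffs: Nikolai €340, Ava €0, Jamal €0, Aditya €0.

Ranking the bids: Nikolai €2,940 > Jamal €2,600 > Aditya €2,500 > Ava €1,860.
Nikolai has the top bid and wins; the price is the second-highest bid, €2,600.
Nikolai's payoff = €2,940 − €2,600 = €340. All other bidders lose, so their payoff is 0.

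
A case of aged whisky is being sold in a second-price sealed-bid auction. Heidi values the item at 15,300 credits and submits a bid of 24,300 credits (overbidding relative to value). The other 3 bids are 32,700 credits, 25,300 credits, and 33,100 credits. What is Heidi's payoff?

Highest competing bid: 33,100 credits.
Heidi's bid 24,300 credits is not the highest, so Heidi loses, pays nothing, and earns zero payoff.

Heidi's payoff: 0 credits.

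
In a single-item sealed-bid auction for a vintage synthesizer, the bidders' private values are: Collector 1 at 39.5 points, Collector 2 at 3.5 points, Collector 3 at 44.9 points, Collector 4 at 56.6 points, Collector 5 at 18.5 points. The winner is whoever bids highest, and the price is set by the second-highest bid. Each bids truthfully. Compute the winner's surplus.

Surplus = 11.7 points.

Bids in descending order: Collector 4 56.6 points; Collector 3 44.9 points; Collector 1 39.5 points; Collector 5 18.5 points; Collector 2 3.5 points.
Collector 4 wins with the top bid and pays the second-highest, 44.9 points.
Surplus = 56.6 points − 44.9 points = 11.7 points.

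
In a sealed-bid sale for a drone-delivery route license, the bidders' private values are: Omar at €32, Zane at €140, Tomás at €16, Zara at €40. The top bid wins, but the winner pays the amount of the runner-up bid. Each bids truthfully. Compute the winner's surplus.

Bids in descending order: Zane €140 > Zara €40 > Omar €32 > Tomás €16.
Zane wins with the top bid and pays the second-highest, €40.
Surplus = €140 − €40 = €100.

Winner's surplus: €100.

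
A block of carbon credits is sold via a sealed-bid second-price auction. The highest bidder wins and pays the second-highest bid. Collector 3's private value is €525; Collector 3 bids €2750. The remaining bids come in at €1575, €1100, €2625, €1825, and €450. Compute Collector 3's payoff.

Payoff = -€2100.

Highest competing bid: €2625.
Collector 3's bid €2750 is the highest overall, so Collector 3 wins and pays the second-highest bid, €2625.
Payoff = value − price = €525 − €2625 = -€2100.
Overbidding won the item at a price above value — truthful bidding would have avoided this loss.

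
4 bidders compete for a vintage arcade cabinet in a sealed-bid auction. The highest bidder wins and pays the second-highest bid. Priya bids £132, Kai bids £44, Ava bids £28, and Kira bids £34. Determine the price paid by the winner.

Price paid: £44.

Ranking the bids: Priya £132, then Kai £44, then Kira £34, then Ava £28.
Priya has the highest bid, so Priya wins.
The second-highest bid is £44, so that is what Priya pays.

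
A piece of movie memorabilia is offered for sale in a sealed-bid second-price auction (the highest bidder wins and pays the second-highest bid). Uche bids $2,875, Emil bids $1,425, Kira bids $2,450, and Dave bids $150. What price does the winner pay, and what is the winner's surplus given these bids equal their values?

Ordered from highest: Uche $2,875, then Kira $2,450, then Emil $1,425, then Dave $150.
Uche is the highest bidder, so Uche wins.
Under the second-price rule, the price is the second-highest bid: $2,450.
Surplus = $2,875 − $2,450 = $425.

Price $2,450; surplus $425.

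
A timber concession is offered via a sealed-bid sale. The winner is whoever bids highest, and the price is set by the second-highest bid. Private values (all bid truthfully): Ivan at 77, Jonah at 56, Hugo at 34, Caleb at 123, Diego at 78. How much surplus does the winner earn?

Surplus = 45.

Ordered from highest: Caleb 123, then Diego 78, then Ivan 77, then Jonah 56, then Hugo 34.
Caleb wins with the top bid and pays the second-highest, 78.
Surplus = 123 − 78 = 45.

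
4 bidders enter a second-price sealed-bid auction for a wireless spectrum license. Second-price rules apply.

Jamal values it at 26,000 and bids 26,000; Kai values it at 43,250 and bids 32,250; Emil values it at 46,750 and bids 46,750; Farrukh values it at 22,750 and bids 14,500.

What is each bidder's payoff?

Bids in descending order: Emil 46,750; Kai 32,250; Jamal 26,000; Farrukh 14,500.
Emil has the top bid and wins; the price is the second-highest bid, 32,250.
Emil's payoff = 46,750 − 32,250 = 14,500. All other bidders lose, so their payoff is 0.

Payoffs: Jamal 0, Kai 0, Emil 14,500, Farrukh 0.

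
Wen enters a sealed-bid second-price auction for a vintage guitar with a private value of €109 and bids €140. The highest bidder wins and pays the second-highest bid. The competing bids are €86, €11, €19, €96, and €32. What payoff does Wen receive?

Payoff = €13.

Highest competing bid: €96.
Wen's bid €140 is the highest overall, so Wen wins and pays the second-highest bid, €96.
Payoff = value − price = €109 − €96 = €13.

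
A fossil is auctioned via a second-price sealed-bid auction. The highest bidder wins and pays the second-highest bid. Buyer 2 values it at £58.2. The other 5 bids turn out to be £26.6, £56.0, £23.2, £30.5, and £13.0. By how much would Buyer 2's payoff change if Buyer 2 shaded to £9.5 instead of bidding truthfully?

Payoff change: -£2.2.

The highest competing bid is £56.0.
Bidding truthfully at £58.2: Buyer 2 has the top bid, wins, and pays the second-highest bid £56.0. Payoff = £58.2 − £56.0 = £2.2.
Bidding £9.5: the top bid is £56.0 (a rival), so Buyer 2 loses. Payoff = £0.0.
Change = £0.0 − £2.2 = -£2.2.
This is the dominant-strategy logic: truthful bidding weakly beats any alternative.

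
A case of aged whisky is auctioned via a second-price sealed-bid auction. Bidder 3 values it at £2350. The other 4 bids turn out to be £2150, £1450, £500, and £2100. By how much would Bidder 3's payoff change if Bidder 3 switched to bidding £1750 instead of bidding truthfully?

The highest competing bid is £2150.
Bidding truthfully at £2350: Bidder 3 has the top bid, wins, and pays the second-highest bid £2150. Payoff = £2350 − £2150 = £200.
Bidding £1750: the top bid is £2150 (a rival), so Bidder 3 loses. Payoff = £0.
Change = £0 − £200 = -£200.
Deviating from a truthful bid can only lose payoff in a second-price auction — never gain.

Change in payoff: -£200.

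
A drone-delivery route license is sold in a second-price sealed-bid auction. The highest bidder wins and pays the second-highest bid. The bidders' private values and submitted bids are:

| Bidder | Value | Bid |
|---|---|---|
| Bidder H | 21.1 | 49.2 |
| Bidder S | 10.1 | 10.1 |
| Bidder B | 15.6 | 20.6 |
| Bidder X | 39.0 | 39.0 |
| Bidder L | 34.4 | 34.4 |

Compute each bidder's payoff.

Payoffs: Bidder H -17.9, Bidder S 0.0, Bidder B 0.0, Bidder X 0.0, Bidder L 0.0.

Bids in descending order: Bidder H 49.2, then Bidder X 39.0, then Bidder L 34.4, then Bidder B 20.6, then Bidder S 10.1.
Bidder H has the top bid and wins; the price is the second-highest bid, 39.0.
Bidder H's payoff = 21.1 − 39.0 = -17.9. All other bidders lose, so their payoff is 0.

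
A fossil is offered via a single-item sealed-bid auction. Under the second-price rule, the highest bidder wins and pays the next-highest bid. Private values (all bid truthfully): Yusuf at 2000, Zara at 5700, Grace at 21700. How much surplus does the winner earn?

Ordered from highest: Grace 21700; Zara 5700; Yusuf 2000.
Grace wins with the top bid and pays the second-highest, 5700.
Surplus = 21700 − 5700 = 16000.

16000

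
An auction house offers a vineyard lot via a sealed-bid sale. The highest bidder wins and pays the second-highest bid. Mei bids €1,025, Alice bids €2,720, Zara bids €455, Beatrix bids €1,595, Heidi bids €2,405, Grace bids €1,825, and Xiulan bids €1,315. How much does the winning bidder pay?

Ranking the bids: Alice €2,720 > Heidi €2,405 > Grace €1,825 > Beatrix €1,595 > Xiulan €1,315 > Mei €1,025 > Zara €455.
Alice has the highest bid, so Alice wins.
The second-highest bid is €2,405, so that is what Alice pays.

Price paid: €2,405.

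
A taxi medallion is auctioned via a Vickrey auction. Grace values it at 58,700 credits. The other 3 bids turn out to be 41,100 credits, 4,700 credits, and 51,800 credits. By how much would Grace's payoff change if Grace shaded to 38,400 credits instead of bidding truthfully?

The highest competing bid is 51,800 credits.
Bidding truthfully at 58,700 credits: Grace has the top bid, wins, and pays the second-highest bid 51,800 credits. Payoff = 58,700 credits − 51,800 credits = 6,900 credits.
Bidding 38,400 credits: the top bid is 51,800 credits (a rival), so Grace loses. Payoff = 0 credits.
Change = 0 credits − 6,900 credits = -6,900 credits.
Deviating from a truthful bid can only lose payoff in a second-price auction — never gain.

Payoff change: -6,900 credits.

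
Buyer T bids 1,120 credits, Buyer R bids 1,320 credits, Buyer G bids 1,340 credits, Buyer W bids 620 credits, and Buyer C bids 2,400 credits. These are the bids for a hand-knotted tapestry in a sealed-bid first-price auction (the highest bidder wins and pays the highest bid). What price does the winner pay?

Bids in descending order: Buyer C 2,400 credits > Buyer G 1,340 credits > Buyer R 1,320 credits > Buyer T 1,120 credits > Buyer W 620 credits.
Buyer C is the highest bidder, so Buyer C wins.
Under the first-price rule, the price is the highest bid: 2,400 credits.

2,400 credits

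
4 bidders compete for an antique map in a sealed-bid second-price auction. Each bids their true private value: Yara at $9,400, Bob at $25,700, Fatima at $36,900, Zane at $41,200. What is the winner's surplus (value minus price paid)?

$4,300

Sorted high to low: Zane $41,200; Fatima $36,900; Bob $25,700; Yara $9,400.
Zane wins with the top bid and pays the second-highest, $36,900.
Surplus = $41,200 − $36,900 = $4,300.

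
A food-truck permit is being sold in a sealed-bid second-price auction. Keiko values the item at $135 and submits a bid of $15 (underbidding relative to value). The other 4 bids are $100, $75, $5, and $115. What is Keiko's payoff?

$0

Highest competing bid: $115.
Keiko's bid $15 is not the highest, so Keiko loses, pays nothing, and earns zero payoff.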